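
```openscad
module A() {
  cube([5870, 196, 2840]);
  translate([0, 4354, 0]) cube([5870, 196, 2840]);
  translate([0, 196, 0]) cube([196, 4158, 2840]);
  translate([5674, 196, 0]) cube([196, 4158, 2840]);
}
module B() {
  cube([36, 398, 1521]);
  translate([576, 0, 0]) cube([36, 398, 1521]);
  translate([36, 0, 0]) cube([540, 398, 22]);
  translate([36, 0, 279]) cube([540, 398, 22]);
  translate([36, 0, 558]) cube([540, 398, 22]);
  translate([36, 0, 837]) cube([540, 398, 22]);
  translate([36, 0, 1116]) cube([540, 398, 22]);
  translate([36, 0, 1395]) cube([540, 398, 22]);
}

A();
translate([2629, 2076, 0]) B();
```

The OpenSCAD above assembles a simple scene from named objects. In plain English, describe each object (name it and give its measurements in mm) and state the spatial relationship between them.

A is a box-shaped house frame (walls only): outside footprint 5870×4550 mm, wall height 2840 mm, wall thickness 196 mm. The two y-facing walls run the full x-width; the two x-facing walls fit between the inner faces of the y-facing walls.

B is an open bookshelf. Two side panels, each 36 mm thick, 398 mm deep and 1521 mm tall, stand 612 mm apart (outside-to-outside). Between them sit 6 shelves, each 22 mm thick and 398 mm deep, spanning the full gap between the sides. The bottom shelf rests on the floor (its underside at z = 0) and the clear gap between one shelf's top and the next shelf's underside is 257 mm.

The bookshelf sits inside the house frame, centred.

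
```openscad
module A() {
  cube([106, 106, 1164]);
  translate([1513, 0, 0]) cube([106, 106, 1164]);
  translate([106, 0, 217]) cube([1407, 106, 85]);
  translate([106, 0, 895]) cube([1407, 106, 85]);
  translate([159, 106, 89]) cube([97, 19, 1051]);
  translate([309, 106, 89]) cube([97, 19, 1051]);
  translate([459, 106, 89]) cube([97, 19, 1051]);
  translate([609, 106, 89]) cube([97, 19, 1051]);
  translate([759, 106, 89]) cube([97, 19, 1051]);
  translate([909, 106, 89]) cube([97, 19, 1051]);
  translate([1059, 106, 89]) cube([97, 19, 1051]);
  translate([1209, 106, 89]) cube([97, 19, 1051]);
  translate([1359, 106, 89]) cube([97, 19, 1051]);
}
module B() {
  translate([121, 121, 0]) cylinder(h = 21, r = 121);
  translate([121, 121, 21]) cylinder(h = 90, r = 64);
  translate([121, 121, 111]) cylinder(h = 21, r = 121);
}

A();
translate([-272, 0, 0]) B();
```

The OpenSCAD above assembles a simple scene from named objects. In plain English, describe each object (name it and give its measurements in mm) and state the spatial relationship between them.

A is a fence section. Two 106×106 mm posts, 1164 mm tall, stand on the floor with a clear span of 1407 mm between their inner faces. Two horizontal rails of 106×85 mm section span the gap between the posts with their undersides at z = 217 mm and z = 895 mm, flush with the posts' −y face. 9 pickets, each 97 mm wide, 19 mm thick and 1051 mm tall, are fixed to the +y face of the rails with their bottoms at z = 89 mm, evenly spaced across the span with equal gaps (rounded down to the nearest mm) at the −x end and between each pair — any rounding remainder accumulates at the +x end.

B is a spool: two coaxial disc flanges of radius 121 mm and thickness 21 mm, joined by a core cylinder of radius 64 mm and height 90 mm. The lower flange rests on z = 0 and the three cylinders share a vertical axis.

The spool is on the floor beside the fence section on its −x side.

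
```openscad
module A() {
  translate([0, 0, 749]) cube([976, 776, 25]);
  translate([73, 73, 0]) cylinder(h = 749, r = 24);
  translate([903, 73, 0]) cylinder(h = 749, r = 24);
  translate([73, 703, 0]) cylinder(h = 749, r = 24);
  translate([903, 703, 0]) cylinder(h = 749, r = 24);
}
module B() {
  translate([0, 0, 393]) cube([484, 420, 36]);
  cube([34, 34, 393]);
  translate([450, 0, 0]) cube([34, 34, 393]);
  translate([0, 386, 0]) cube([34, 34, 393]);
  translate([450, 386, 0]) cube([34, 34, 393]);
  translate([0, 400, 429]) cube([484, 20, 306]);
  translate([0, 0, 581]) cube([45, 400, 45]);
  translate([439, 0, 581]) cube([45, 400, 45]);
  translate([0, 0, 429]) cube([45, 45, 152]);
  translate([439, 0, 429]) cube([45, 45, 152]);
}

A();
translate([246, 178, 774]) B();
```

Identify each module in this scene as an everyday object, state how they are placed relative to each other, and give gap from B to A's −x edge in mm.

The chair's min-x is at 246; the table's min-x is 0; gap = 246 mm.

A is a table. B is a chair. The chair is on top of the table, centred. The gap from the chair to the table's −x edge is 246 mm.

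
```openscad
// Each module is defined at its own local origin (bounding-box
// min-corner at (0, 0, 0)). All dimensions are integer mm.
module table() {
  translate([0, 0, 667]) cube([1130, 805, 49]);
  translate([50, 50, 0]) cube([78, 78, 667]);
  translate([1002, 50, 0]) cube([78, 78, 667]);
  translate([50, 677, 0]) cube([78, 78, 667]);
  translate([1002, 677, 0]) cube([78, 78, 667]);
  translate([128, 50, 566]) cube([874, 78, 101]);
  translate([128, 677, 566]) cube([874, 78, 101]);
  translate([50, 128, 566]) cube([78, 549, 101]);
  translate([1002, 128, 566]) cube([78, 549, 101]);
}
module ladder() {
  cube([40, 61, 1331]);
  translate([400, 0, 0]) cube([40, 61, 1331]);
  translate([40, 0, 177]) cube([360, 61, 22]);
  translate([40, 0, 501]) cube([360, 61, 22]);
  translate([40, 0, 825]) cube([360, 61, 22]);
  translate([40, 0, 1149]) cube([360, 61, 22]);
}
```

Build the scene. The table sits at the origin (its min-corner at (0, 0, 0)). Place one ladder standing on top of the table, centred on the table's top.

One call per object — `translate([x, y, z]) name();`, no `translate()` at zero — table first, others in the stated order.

table();
translate([345, 372, 716]) ladder();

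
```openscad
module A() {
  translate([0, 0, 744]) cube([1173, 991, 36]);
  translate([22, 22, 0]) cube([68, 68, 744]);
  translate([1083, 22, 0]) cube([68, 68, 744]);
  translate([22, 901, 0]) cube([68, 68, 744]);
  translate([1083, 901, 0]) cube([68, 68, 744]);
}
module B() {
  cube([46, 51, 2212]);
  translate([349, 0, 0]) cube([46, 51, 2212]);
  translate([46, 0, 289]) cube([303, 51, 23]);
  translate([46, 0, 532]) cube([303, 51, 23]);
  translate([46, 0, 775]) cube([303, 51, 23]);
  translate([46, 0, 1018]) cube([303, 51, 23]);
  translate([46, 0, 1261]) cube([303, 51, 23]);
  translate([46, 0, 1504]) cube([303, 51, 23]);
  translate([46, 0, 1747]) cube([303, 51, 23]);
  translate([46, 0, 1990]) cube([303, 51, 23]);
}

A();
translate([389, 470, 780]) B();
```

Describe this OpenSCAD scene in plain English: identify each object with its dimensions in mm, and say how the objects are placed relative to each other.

A is a table: top 1173 mm (x) × 991 mm (y), 36 mm thick, upper face at z = 780 mm, on four 68×68 mm square legs, each inset 22 mm from the nearest pair of top edges, running from z = 0 to the bottom of the top.

B is a straight ladder. Two 46×51 mm vertical rails, 2212 mm tall, stand 395 mm apart (outside-to-outside) with their front faces coplanar on the −y side. 8 rungs, each 51 mm deep and 23 mm tall, span between the inner faces of the rails, front faces flush with the rails. The lowest rung's underside is at z = 289 mm and rungs are spaced 243 mm apart (underside to underside).

The ladder is on top of the table, centred.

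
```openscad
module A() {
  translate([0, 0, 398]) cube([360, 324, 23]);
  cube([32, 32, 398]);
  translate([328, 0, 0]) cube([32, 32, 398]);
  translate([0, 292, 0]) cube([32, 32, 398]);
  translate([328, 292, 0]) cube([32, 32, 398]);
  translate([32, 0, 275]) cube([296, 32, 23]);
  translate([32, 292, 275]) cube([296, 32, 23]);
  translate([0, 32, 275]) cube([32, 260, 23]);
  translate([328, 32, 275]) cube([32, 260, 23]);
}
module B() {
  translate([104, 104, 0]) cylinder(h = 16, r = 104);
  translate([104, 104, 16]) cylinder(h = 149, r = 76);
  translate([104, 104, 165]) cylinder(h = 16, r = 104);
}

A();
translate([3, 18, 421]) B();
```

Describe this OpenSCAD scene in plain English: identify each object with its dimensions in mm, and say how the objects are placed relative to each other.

A is a simple wooden stool: a rectangular seat 360 mm (x) by 324 mm (y), 23 mm thick, top face at z = 421 mm, on four square legs, each 32×32 mm in cross-section. The legs rest on z = 0, each flush with a corner of the seat. Four stretchers, 32 mm wide and 23 mm tall, connect adjacent legs with their undersides at z = 275 mm, each running between the inner faces of the legs it joins and aligned with the legs' outer faces on the other axis.

B is a spool: two coaxial disc flanges of radius 104 mm and thickness 16 mm, joined by a core cylinder of radius 76 mm and height 149 mm. The lower flange rests on z = 0 and the three cylinders share a vertical axis.

The spool is on top of the stool.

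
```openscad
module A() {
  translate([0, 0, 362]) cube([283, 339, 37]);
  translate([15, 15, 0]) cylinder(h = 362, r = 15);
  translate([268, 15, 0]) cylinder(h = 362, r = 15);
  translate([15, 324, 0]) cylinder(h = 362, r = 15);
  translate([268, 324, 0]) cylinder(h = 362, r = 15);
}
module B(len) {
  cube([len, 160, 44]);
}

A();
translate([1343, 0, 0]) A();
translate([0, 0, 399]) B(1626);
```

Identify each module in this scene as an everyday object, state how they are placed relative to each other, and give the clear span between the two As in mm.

Second stool starts at x = 1343; first ends at x = 283; clear span = 1343 − 283 = 1060 mm.

A is a stool. B is a beam. A beam spans the tops of two stools. The clear span between the two stools is 1060 mm.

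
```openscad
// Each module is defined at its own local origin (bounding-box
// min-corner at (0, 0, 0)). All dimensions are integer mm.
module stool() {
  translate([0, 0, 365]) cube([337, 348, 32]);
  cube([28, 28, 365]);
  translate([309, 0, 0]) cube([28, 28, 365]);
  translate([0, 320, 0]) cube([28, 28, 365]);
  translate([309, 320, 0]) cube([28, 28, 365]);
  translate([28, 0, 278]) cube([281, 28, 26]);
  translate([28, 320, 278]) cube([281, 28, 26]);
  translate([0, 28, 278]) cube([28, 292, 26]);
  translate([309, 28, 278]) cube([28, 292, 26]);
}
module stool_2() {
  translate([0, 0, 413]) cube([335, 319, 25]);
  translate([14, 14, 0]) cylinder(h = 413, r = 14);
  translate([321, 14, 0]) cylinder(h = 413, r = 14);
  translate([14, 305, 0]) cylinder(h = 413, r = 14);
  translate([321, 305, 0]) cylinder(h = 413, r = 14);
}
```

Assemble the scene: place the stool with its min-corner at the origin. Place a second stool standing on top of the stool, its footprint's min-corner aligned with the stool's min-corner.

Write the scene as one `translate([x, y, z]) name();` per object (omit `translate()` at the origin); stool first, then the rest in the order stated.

stool();
translate([0, 0, 397]) stool_2();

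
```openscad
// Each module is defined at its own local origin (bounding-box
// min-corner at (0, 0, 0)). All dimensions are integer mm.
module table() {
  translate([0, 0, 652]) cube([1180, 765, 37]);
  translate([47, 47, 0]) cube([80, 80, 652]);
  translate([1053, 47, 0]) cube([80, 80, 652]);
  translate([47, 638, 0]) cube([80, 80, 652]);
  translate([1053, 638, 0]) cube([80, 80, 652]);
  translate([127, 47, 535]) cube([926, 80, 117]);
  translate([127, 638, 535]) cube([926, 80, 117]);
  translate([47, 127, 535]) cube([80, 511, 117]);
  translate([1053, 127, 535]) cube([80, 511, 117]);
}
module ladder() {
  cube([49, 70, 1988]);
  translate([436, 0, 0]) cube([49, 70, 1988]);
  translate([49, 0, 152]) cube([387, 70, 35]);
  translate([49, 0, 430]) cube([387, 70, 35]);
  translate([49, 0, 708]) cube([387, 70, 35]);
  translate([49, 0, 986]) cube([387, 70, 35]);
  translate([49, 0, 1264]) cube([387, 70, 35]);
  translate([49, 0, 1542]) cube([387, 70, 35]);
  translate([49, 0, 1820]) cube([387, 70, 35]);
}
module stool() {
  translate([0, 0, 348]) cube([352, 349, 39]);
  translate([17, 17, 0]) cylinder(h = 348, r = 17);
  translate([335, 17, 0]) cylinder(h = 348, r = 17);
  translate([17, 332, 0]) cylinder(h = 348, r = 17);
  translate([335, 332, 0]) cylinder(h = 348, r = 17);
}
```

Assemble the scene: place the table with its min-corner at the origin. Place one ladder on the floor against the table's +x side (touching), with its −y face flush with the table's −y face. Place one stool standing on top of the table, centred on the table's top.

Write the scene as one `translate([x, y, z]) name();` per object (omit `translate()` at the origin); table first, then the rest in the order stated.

table();
translate([1180, 0, 0]) ladder();
translate([414, 208, 689]) stool();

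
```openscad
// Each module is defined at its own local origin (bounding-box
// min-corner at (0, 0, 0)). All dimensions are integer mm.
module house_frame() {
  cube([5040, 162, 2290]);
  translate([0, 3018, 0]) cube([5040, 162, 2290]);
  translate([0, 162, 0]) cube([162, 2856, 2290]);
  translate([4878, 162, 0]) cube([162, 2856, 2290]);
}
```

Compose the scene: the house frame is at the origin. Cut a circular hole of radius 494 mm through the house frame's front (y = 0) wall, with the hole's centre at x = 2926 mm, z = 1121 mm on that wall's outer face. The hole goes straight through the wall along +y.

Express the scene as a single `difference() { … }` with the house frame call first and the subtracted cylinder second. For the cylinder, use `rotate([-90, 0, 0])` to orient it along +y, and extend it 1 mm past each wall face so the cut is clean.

difference() {
  house_frame();
  translate([2926, -1, 1121]) rotate([-90, 0, 0]) cylinder(h = 164, r = 494);
}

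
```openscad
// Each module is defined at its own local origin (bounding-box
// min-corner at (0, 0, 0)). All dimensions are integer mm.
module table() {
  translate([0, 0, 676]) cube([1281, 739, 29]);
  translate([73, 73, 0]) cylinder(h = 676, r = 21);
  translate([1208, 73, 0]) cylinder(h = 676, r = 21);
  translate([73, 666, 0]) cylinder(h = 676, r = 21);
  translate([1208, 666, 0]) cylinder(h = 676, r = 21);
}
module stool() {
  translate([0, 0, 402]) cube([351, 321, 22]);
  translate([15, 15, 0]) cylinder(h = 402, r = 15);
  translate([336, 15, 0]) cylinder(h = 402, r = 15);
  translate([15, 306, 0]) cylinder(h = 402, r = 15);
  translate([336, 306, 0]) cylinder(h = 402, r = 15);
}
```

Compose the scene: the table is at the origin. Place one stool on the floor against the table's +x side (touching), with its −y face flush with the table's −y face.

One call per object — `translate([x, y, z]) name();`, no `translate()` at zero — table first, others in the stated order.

table();
translate([1281, 0, 0]) stool();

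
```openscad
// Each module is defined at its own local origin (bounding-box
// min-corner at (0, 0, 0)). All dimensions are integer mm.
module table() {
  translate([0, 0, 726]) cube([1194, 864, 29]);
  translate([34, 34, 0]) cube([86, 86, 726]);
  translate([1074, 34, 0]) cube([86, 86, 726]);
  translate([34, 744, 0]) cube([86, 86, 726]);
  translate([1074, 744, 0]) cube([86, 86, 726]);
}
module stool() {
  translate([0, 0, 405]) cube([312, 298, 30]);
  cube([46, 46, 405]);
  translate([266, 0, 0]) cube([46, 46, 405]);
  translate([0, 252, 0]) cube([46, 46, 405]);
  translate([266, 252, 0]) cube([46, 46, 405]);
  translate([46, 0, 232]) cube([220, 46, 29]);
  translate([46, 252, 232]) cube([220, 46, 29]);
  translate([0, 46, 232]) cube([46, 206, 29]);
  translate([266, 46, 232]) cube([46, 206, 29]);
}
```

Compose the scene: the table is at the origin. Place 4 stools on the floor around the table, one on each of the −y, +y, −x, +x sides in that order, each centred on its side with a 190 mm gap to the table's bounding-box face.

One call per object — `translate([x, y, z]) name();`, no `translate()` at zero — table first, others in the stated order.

table();
translate([441, -488, 0]) stool();
translate([441, 1054, 0]) stool();
translate([-502, 283, 0]) stool();
translate([1384, 283, 0]) stool();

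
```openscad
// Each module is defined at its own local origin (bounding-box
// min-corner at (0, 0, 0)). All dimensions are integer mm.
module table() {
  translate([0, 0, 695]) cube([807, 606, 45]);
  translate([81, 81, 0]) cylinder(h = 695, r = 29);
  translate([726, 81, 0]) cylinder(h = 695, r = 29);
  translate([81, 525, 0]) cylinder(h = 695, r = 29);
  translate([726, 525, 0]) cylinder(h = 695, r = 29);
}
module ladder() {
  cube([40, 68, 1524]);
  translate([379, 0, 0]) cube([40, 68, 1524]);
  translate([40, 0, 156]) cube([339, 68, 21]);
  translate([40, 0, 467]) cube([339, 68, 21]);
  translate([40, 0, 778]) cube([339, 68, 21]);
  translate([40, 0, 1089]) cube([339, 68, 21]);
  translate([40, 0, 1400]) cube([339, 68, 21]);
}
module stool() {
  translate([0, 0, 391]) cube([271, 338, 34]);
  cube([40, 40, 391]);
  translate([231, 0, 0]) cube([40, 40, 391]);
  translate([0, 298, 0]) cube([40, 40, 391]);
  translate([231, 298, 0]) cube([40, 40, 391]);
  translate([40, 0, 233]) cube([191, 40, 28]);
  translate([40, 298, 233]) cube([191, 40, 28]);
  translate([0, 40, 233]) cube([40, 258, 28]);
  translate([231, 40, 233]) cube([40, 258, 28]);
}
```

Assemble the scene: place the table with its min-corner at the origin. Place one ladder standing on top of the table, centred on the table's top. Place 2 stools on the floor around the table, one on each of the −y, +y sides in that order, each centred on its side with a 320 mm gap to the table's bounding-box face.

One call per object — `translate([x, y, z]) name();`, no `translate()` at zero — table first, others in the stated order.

table();
translate([194, 269, 740]) ladder();
translate([268, -658, 0]) stool();
translate([268, 926, 0]) stool();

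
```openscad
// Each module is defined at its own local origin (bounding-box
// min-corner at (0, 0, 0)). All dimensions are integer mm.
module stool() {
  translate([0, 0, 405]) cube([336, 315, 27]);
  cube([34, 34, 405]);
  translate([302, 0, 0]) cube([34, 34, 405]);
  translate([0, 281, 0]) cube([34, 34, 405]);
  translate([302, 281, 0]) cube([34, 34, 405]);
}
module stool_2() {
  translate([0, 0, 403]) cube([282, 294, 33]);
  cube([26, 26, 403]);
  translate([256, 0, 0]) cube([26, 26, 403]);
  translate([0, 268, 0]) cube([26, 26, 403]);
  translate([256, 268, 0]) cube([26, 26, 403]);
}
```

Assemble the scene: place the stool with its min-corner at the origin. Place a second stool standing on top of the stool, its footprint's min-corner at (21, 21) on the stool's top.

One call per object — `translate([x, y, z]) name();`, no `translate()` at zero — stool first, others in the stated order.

stool();
translate([21, 21, 432]) stool_2();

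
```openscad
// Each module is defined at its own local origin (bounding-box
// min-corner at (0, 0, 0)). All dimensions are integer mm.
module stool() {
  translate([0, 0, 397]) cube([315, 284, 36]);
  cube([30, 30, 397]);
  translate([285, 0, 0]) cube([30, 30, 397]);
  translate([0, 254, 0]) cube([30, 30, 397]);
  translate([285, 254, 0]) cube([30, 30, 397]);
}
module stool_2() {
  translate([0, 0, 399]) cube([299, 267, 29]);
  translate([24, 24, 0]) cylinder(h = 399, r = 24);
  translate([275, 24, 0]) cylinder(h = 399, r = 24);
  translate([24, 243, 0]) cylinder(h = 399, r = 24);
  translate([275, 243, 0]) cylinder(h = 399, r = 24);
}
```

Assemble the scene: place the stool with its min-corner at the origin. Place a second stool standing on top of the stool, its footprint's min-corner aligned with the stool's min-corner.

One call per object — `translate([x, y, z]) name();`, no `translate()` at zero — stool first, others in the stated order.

stool();
translate([0, 0, 433]) stool_2();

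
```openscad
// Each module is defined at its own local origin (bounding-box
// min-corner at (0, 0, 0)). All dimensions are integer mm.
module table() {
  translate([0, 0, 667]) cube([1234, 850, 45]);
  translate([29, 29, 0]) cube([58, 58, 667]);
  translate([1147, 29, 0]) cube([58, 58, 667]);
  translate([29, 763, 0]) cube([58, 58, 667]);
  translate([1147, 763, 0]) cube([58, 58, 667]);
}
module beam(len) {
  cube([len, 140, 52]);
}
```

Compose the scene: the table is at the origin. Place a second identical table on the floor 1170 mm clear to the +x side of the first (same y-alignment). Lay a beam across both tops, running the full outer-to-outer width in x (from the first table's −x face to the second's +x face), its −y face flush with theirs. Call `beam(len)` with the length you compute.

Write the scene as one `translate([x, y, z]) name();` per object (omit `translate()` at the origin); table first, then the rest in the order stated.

table();
translate([2404, 0, 0]) table();
translate([0, 0, 712]) beam(3638);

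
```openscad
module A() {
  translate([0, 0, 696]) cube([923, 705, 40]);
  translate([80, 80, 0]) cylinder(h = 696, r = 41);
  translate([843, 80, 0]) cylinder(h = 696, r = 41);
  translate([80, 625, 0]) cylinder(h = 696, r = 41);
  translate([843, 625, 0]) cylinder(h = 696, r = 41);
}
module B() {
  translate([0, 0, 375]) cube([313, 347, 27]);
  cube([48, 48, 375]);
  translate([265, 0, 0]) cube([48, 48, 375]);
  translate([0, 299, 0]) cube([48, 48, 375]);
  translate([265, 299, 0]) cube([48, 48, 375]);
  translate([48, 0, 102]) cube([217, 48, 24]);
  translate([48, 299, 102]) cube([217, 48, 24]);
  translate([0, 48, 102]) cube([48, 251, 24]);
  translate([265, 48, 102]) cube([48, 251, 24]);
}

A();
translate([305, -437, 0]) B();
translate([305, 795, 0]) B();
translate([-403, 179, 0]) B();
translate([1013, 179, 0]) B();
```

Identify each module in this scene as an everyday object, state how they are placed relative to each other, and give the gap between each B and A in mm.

Each stool's nearest face is 90 mm from the table's bounding box.

A is a table. B is a stool. Four stools sit around the table at the −y, +y, −x, +x sides. The gap between each stool and the table is 90 mm.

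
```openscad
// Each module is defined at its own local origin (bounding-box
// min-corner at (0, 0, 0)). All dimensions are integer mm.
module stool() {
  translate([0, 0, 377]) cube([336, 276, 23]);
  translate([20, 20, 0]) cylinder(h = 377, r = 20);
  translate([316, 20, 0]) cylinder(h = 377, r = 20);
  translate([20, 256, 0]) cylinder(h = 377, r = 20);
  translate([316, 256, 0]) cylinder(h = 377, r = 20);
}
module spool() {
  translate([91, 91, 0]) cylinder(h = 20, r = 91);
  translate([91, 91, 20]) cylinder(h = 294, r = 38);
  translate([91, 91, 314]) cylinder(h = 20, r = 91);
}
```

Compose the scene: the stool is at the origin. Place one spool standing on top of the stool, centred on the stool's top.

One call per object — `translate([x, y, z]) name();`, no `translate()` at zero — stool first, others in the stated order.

stool();
translate([77, 47, 400]) spool();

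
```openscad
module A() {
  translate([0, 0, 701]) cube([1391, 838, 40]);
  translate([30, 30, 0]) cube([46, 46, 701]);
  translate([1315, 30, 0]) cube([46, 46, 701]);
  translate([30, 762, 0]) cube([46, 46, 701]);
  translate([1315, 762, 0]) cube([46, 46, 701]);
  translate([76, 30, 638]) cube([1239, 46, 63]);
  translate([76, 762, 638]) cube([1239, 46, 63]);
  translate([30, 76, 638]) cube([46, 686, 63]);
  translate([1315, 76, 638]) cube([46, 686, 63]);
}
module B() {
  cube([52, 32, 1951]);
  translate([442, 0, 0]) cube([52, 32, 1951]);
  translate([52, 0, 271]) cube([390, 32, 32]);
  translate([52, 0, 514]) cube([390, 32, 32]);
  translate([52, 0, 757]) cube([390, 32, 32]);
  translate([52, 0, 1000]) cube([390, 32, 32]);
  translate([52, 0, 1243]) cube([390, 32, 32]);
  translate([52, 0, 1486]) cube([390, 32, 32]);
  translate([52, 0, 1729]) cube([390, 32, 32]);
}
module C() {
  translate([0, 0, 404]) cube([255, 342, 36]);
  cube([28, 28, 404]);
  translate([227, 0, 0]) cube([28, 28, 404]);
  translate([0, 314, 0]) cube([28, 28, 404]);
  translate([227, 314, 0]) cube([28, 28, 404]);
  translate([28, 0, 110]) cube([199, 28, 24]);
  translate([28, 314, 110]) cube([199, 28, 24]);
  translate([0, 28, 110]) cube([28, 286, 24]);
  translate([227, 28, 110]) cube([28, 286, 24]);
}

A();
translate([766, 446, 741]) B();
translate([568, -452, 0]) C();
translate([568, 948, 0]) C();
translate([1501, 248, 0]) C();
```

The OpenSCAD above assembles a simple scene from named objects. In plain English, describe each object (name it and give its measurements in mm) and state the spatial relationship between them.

A is a table: top 1391 mm (x) × 838 mm (y), 40 mm thick, upper face at z = 741 mm, on four 46×46 mm square legs, each inset 30 mm from the nearest pair of top edges, running from z = 0 to the bottom of the top. Four apron rails, 46 mm thick and 63 mm tall, run between adjacent legs with their top edges flush with the underside of the top and their outer faces flush with the legs' outer faces.

B is a wooden ladder with two side rails of 52×32 mm section and 1951 mm height, set 494 mm apart overall. Between them run 7 rectangular rungs (32 mm deep, 32 mm thick), front faces flush with the rails' −y face. The bottom of the first rung is 271 mm above the floor and each subsequent rung is 243 mm higher than the one below.

C is a simple wooden stool: a rectangular seat 255 mm (x) by 342 mm (y), 36 mm thick, top face at z = 440 mm, on four square legs, each 28×28 mm in cross-section. The legs rest on z = 0, each flush with a corner of the seat. Four stretchers, 28 mm wide and 24 mm tall, connect adjacent legs with their undersides at z = 110 mm, each running between the inner faces of the legs it joins and aligned with the legs' outer faces on the other axis.

The ladder is on top of the table. Three stools sit around the table at the −y, +y, +x sides.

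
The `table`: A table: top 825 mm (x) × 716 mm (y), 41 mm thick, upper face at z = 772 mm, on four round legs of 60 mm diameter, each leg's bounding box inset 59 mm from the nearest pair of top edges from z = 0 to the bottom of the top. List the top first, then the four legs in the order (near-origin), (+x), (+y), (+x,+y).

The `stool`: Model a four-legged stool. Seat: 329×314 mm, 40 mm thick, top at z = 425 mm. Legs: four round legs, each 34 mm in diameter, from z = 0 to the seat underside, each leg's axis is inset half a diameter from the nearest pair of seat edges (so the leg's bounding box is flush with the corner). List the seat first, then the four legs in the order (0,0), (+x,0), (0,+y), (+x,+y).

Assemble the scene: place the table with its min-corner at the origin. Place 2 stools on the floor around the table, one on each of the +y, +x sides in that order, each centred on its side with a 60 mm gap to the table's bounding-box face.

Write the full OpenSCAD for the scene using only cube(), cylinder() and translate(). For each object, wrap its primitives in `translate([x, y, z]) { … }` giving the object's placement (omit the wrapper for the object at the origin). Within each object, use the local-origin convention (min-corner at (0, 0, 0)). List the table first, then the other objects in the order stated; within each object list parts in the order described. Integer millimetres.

translate([0, 0, 731]) cube([825, 716, 41]);
translate([89, 89, 0]) cylinder(h = 731, r = 30);
translate([736, 89, 0]) cylinder(h = 731, r = 30);
translate([89, 627, 0]) cylinder(h = 731, r = 30);
translate([736, 627, 0]) cylinder(h = 731, r = 30);
translate([248, 776, 0]) {
  translate([0, 0, 385]) cube([329, 314, 40]);
  translate([17, 17, 0]) cylinder(h = 385, r = 17);
  translate([312, 17, 0]) cylinder(h = 385, r = 17);
  translate([17, 297, 0]) cylinder(h = 385, r = 17);
  translate([312, 297, 0]) cylinder(h = 385, r = 17);
}
translate([885, 201, 0]) {
  translate([0, 0, 385]) cube([329, 314, 40]);
  translate([17, 17, 0]) cylinder(h = 385, r = 17);
  translate([312, 17, 0]) cylinder(h = 385, r = 17);
  translate([17, 297, 0]) cylinder(h = 385, r = 17);
  translate([312, 297, 0]) cylinder(h = 385, r = 17);
}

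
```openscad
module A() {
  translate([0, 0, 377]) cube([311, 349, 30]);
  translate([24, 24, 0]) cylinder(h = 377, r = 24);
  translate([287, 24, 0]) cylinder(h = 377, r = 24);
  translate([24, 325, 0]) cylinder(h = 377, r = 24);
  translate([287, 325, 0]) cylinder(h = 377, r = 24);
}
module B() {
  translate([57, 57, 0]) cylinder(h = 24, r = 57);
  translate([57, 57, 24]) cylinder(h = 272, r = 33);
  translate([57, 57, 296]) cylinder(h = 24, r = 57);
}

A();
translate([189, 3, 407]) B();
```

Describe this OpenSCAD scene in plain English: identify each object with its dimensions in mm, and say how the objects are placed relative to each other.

A is a four-legged stool. The seat is a 311×349×30 mm slab whose top surface is at z = 407 mm; four round legs, each 48 mm in diameter, run from the floor (z = 0) to the underside of the seat, each leg's axis is inset half a diameter from the nearest pair of seat edges (so the leg's bounding box is flush with the corner).

B is a spool: two coaxial disc flanges of radius 57 mm and thickness 24 mm, joined by a core cylinder of radius 33 mm and height 272 mm. The lower flange rests on z = 0 and the three cylinders share a vertical axis.

The spool is on top of the stool.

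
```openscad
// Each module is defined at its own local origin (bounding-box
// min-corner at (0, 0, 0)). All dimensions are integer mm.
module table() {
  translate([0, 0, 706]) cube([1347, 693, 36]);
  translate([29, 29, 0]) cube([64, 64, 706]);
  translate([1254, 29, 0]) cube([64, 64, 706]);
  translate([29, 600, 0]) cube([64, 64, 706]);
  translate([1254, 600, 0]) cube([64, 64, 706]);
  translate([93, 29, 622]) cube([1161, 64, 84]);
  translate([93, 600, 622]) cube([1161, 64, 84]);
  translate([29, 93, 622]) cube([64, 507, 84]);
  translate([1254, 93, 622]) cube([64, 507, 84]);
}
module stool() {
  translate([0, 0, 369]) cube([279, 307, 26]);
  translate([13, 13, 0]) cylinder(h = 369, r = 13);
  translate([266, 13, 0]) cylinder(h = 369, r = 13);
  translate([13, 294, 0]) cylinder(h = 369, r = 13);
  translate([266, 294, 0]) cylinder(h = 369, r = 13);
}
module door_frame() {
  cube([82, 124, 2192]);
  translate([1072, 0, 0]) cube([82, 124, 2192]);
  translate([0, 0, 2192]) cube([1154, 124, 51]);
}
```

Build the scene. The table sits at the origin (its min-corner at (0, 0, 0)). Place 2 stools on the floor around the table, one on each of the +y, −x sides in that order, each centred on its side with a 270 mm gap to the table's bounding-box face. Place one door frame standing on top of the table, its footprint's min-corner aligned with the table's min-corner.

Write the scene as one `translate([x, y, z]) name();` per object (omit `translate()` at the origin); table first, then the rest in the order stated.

table();
translate([534, 963, 0]) stool();
translate([-549, 193, 0]) stool();
translate([0, 0, 742]) door_frame();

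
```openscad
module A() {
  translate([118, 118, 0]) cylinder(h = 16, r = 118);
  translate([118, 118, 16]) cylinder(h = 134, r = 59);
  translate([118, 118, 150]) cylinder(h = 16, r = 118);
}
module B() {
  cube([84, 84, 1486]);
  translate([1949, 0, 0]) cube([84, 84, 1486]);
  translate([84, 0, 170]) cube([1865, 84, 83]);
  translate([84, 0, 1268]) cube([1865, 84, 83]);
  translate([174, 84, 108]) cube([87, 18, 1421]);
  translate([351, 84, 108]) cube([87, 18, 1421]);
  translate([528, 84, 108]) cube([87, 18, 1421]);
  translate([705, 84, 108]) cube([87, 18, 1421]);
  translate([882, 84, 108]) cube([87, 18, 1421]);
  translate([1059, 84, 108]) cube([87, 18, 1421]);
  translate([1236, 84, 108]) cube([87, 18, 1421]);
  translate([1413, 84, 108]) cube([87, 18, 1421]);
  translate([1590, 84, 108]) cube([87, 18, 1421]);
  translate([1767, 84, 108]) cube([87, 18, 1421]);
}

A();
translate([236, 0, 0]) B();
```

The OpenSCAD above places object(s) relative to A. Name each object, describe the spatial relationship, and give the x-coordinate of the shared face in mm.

The spool's +x face and the fence section's −x face are both at x = 236 mm.

A is a spool. B is a fence section. The fence section is against the spool's +x side, with their −y faces flush. The x-coordinate of the shared face is 236 mm.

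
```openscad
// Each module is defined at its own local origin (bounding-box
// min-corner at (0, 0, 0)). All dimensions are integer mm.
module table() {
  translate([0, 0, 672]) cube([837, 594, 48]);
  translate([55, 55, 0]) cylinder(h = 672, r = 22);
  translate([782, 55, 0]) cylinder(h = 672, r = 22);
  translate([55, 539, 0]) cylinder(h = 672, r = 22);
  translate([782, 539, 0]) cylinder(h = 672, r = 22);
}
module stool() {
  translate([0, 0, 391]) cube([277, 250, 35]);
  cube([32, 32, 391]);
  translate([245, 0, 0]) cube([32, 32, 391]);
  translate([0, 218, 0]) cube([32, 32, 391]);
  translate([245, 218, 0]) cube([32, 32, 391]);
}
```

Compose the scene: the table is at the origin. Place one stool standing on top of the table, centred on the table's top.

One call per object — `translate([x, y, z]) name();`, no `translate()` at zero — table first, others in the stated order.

table();
translate([280, 172, 720]) stool();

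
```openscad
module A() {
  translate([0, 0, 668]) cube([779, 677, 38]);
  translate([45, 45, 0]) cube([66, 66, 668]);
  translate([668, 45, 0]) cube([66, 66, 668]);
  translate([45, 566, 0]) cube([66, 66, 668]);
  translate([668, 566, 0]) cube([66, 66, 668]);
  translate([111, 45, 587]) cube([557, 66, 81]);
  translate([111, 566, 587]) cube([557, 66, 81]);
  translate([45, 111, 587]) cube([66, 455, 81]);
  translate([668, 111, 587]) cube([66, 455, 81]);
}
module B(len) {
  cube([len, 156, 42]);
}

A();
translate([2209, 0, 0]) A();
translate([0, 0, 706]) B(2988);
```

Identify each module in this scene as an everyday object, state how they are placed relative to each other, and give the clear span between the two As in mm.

Second table starts at x = 2209; first ends at x = 779; clear span = 2209 − 779 = 1430 mm.

A is a table. B is a beam. A beam spans the tops of two tables. The clear span between the two tables is 1430 mm.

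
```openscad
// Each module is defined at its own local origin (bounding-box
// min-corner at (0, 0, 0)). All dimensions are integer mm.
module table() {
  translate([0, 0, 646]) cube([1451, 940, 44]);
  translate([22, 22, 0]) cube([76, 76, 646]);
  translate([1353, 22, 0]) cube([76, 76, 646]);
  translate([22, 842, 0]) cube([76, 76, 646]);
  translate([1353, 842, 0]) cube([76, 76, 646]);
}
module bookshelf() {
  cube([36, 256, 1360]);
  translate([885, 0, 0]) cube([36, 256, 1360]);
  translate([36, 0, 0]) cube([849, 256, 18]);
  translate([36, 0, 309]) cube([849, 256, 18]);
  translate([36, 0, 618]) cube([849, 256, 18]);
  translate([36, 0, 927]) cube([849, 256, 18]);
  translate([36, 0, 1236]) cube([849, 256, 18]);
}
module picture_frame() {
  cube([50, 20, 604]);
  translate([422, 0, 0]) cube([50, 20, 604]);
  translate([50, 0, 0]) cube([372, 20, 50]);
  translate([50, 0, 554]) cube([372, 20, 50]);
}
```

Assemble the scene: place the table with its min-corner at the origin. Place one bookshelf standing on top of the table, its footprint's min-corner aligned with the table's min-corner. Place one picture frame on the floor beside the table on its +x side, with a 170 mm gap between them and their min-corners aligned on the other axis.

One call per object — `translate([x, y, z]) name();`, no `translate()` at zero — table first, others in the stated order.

table();
translate([0, 0, 690]) bookshelf();
translate([1621, 0, 0]) picture_frame();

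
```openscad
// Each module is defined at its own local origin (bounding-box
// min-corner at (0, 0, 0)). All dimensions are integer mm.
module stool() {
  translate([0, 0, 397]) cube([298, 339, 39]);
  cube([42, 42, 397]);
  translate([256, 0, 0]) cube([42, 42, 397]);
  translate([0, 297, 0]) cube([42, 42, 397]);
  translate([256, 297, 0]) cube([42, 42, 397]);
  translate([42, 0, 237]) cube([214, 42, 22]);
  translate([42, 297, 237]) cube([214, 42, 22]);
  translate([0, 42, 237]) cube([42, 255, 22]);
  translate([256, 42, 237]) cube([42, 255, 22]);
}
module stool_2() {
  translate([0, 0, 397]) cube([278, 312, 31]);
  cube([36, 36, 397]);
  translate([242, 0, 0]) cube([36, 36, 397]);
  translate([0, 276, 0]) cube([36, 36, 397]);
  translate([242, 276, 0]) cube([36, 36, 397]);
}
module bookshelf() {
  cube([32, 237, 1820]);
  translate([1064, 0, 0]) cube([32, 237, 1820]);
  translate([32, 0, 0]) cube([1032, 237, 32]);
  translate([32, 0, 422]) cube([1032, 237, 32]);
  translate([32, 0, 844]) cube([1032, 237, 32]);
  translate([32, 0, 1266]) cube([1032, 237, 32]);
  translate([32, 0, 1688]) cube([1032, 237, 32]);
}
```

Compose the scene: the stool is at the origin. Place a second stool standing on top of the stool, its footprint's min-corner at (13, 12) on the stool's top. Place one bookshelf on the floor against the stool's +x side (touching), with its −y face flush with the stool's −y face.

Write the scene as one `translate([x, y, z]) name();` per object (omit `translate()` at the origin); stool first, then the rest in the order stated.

stool();
translate([13, 12, 436]) stool_2();
translate([298, 0, 0]) bookshelf();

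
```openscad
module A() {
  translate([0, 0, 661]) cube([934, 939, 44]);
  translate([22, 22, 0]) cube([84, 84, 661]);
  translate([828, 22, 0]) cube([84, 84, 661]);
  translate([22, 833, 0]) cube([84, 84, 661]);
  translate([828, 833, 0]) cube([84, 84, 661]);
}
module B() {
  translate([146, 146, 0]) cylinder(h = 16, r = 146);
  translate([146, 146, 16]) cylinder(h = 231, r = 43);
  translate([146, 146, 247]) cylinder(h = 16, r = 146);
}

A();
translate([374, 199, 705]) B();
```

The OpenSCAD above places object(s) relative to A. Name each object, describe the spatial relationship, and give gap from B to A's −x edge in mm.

A is a table. B is a spool. The spool is on top of the table. The gap from the spool to the table's −x edge is 374 mm.

The spool's min-x is at 374; the table's min-x is 0; gap = 374 mm.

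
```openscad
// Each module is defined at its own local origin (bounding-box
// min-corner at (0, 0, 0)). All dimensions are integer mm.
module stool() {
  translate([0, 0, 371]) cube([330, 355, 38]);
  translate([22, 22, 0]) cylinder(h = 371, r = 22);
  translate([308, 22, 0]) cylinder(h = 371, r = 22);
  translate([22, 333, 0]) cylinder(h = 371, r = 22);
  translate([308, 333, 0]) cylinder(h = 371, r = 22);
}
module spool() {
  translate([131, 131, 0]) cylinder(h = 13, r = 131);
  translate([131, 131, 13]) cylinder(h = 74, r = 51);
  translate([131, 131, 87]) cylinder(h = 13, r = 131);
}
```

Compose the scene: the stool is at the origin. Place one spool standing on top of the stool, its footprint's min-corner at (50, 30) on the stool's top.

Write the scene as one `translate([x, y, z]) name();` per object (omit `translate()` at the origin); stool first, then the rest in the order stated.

stool();
translate([50, 30, 409]) spool();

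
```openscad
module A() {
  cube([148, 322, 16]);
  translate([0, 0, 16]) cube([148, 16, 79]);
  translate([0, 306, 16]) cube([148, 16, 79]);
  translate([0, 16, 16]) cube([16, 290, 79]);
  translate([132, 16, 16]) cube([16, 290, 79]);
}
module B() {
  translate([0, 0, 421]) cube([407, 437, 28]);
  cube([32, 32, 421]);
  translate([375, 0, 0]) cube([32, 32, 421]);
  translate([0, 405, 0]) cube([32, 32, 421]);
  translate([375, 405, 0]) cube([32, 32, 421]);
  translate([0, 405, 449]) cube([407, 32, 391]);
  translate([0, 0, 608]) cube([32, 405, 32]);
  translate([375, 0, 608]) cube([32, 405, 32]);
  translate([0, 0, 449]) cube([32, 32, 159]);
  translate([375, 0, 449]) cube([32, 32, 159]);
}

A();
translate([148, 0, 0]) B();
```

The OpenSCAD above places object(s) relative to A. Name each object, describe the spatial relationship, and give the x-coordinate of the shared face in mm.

A is an open box. B is a chair. The chair is against the open box's +x side, with their −y faces flush. The x-coordinate of the shared face is 148 mm.

The open box's +x face and the chair's −x face are both at x = 148 mm.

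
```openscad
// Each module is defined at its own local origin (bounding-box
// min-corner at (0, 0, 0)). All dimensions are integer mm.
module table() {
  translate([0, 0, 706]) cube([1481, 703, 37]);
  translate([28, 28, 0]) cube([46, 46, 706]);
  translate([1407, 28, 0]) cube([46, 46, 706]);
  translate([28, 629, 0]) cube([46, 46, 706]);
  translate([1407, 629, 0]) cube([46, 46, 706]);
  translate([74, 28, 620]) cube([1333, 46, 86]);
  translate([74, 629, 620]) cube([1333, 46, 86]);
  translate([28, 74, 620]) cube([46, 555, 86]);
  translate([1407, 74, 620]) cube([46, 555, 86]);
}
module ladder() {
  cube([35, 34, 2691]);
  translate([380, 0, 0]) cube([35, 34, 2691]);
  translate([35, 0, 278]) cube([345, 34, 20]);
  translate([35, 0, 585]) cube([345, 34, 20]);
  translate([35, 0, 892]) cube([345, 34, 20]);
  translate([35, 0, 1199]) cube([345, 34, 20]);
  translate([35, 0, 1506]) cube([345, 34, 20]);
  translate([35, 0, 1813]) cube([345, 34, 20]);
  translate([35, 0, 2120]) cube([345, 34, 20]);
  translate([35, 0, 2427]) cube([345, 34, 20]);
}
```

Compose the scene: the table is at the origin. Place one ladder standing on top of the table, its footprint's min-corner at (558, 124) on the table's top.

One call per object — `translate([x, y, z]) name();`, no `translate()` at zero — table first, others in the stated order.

table();
translate([558, 124, 743]) ladder();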